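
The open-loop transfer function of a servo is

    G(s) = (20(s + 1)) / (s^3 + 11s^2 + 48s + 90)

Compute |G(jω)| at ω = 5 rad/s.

Substitute s = j5: numerator = 20 + j100, denominator = -185 + j115.
|G(j5)| = |20 + j100| / |-185 + j115| = 101.98 / 217.83 ≈ 0.4682.

|G(j5)| ≈ 0.4682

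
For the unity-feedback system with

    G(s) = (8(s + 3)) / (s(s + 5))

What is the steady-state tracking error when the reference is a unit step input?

G(s) has one pole at the origin.
This is a Type 1 system; for a step input the steady-state error is zero.

e_ss = 0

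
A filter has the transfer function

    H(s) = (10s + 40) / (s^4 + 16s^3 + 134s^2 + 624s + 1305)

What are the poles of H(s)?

The poles are the roots of the denominator s^4 + 16s^3 + 134s^2 + 624s + 1305 = 0.
No real roots exist; factor into two real quadratics: (s^2 + 10s + 29)(s^2 + 6s + 45) = 0.
Each quadratic gives a conjugate pair via the quadratic formula.

s = -5 ± 2j, -3 ± 6j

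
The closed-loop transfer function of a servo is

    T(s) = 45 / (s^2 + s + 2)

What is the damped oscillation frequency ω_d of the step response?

ω_d ≈ 1.323 rad/s

Comparing s^2 + s + 2 to s^2 + 2ζωₙs + ωₙ²: ωₙ = √2 ≈ 1.414 rad/s and ζ = 1/(2·√2) ≈ 0.3536.
ζωₙ = 1/2 = 0.5, so ω_d = ωₙ√(1−ζ²) = √(ωₙ² − (ζωₙ)²) = √(2 − 0.5²) = √1.75 ≈ 1.323 rad/s.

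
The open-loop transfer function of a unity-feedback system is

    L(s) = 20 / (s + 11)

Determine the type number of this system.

The denominator has no factor of s at the origin — no free integrator — so this is a Type 0 system.

Type 0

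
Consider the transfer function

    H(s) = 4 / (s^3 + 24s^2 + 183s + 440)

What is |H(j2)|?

|H(j2)| ≈ 0.008057

Substitute s = j2: numerator = 4, denominator = 344 + j358.
|H(j2)| = |4| / |344 + j358| = 4 / 496.49 ≈ 0.008057.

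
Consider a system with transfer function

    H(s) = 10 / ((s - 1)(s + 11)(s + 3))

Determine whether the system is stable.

unstable

The poles can be read from the denominator factors: s = 1, -11, -3.
Since the pole(s) at s = 1 lie in the right half-plane, the system is unstable.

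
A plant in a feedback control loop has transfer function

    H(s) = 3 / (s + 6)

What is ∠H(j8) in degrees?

At s = j8: numerator = 3, denominator = 6 + j8.
∠H = ∠num − ∠den = 0° − (53.130°) = -53.13°.

∠H(j8) ≈ -53.13°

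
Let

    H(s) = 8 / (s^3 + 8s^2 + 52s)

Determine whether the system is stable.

marginally stable

The denominator s^3 + 8s^2 + 52s factors as s(s^2 + 8s + 52), giving poles at s = 0, -4 + 6j, -4 - 6j.
Since the simple pole(s) at s = 0 lie on the jω-axis with none in the right half-plane, the system is marginally stable.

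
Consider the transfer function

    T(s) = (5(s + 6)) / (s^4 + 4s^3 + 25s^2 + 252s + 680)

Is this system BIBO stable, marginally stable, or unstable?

The denominator s^4 + 4s^3 + 25s^2 + 252s + 680 factors as (s^2 + 8s + 17)(s^2 - 4s + 40), giving poles at s = -4 + j, -4 - j, 2 + 6j, 2 - 6j.
Since the pole(s) at s = 2 ± 6j lie in the right half-plane, the system is unstable.

unstable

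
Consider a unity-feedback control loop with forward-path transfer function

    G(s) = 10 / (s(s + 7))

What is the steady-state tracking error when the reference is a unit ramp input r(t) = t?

e_ss = 0.7000

G(s) has one pole at the origin.
This is a Type 1 system. Kv = lim_{s→0} s·G(s) = 10/7.
e_ss = 1/Kv = 1/(10/7) = 7/10 ≈ 0.7000.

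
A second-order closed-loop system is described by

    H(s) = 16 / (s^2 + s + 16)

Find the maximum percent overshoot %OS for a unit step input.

%OS ≈ 67.3%

Comparing s^2 + s + 16 to s^2 + 2ζωₙs + ωₙ²: ωₙ = 4 rad/s and ζ = 1/(2·4) = 0.125.
%OS = 100·exp(−πζ/√(1−ζ²)) = 100·exp(−π·0.125/√(1−0.125²)) ≈ 67.3%.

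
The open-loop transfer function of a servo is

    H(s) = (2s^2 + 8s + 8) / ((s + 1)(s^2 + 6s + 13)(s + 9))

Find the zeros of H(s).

s = -2, -2

Set the numerator to zero: 2s^2 + 8s + 8 = 0, i.e. 2·(s^2 + 4s + 4) = 0.
Factoring: (s + 2)^2 = 0.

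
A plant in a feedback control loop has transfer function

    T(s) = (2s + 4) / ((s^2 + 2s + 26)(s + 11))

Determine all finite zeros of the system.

Set the numerator to zero: 2s + 4 = 0, i.e. 2·(s + 2) = 0.
So s = -2.

s = -2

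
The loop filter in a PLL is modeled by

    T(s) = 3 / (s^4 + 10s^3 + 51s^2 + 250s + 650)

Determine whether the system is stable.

marginally stable

The denominator s^4 + 10s^3 + 51s^2 + 250s + 650 factors as (s^2 + 25)(s^2 + 10s + 26), giving poles at s = ±5j, -5 ± j.
Since the simple pole(s) at s = ±5j lie on the jω-axis with none in the right half-plane, the system is marginally stable.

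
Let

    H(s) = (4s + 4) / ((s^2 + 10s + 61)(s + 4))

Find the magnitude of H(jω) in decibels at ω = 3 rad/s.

Substitute s = j3: numerator = 4 + j12, denominator = 118 + j276.
|H(j3)| = |4 + j12| / |118 + j276| = 12.649 / 300.17 ≈ 0.04214.
In decibels: 20·log₁₀(0.04214) ≈ -27.5 dB.

|H(j3)|_dB ≈ -27.5 dB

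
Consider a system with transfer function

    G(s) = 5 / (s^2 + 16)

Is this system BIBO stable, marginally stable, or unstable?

The poles can be read from the denominator factors: s = 4j, -4j.
Since the simple pole(s) at s = ±4j lie on the jω-axis with none in the right half-plane, the system is marginally stable.

marginally stable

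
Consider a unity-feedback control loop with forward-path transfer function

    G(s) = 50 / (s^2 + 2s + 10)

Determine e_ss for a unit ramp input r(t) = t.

e_ss = ∞

G(s) has no poles at the origin.
This is a Type 0 system; Kv = lim_{s→0} s·G(s) = 0, so the steady-state error for a ramp input is infinite.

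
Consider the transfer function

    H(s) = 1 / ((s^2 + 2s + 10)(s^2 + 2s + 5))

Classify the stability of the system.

stable

The poles can be read from the denominator factors: s = -1 + 3j, -1 - 3j, -1 + 2j, -1 - 2j.
Since all poles lie strictly in the left half-plane, the system is stable.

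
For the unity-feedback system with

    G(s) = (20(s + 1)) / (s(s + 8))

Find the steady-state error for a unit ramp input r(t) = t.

G(s) has one pole at the origin.
This is a Type 1 system. Kv = lim_{s→0} s·G(s) = 20/8 = 5/2.
e_ss = 1/Kv = 1/(5/2) = 2/5 ≈ 0.4000.

e_ss = 0.4000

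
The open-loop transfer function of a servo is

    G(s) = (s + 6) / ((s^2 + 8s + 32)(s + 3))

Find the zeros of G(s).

Set the numerator to zero: s + 6 = 0.
So s = -6.

s = -6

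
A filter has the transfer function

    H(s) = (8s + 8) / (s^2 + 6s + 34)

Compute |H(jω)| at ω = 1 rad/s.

|H(j1)| ≈ 0.3373

Substitute s = j1: numerator = 8 + j8, denominator = 33 + j6.
|H(j1)| = |8 + j8| / |33 + j6| = 11.314 / 33.541 ≈ 0.3373.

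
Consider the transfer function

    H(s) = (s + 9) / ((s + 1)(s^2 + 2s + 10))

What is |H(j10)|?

|H(j10)| ≈ 0.01452

Substitute s = j10: numerator = 9 + j10, denominator = -290 - j880.
|H(j10)| = |9 + j10| / |-290 - j880| = 13.454 / 926.55 ≈ 0.01452.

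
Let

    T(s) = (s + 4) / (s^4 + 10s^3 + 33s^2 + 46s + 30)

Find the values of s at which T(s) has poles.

The poles are the roots of the denominator s^4 + 10s^3 + 33s^2 + 46s + 30 = 0.
Trying s = -3: the polynomial evaluates to 0, so (s + 3) is a factor.
Dividing out leaves s^3 + 7s^2 + 12s + 10 = 0.
This factors further as (s^2 + 2s + 2)(s + 5) = 0.

s = -1 ± j, -3, -5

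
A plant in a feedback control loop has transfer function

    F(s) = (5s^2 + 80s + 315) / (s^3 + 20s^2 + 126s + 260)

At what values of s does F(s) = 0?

Set the numerator to zero: 5s^2 + 80s + 315 = 0, i.e. 5·(s^2 + 16s + 63) = 0.
Factoring: (s + 9)(s + 7) = 0.

s = -9, -7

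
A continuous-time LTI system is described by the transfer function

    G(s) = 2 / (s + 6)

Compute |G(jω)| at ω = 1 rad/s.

Substitute s = j1: numerator = 2, denominator = 6 + j1.
|G(j1)| = |2| / |6 + j1| = 2 / 6.0828 ≈ 0.3288.

|G(j1)| ≈ 0.3288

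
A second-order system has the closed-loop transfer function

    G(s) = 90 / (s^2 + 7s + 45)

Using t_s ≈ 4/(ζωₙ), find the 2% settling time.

t_s ≈ 1.143 s

Comparing s^2 + 7s + 45 to s^2 + 2ζωₙs + ωₙ²: ωₙ = √45 ≈ 6.708 rad/s and ζ = 7/(2·√45) ≈ 0.5217.
ζωₙ = 7/2 = 3.5, so t_s ≈ 4/(ζωₙ) = 4/3.5 ≈ 1.143 s.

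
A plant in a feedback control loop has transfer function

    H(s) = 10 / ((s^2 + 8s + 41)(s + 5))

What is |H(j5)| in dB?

Substitute s = j5: numerator = 10, denominator = -120 + j280.
|H(j5)| = |10| / |-120 + j280| = 10 / 304.63 ≈ 0.03283.
In decibels: 20·log₁₀(0.03283) ≈ -29.7 dB.

|H(j5)|_dB ≈ -29.7 dB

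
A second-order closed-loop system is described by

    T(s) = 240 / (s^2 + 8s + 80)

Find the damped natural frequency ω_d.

Comparing s^2 + 8s + 80 to s^2 + 2ζωₙs + ωₙ²: ωₙ = √80 ≈ 8.944 rad/s and ζ = 8/(2·√80) ≈ 0.4472.
ζωₙ = 8/2 = 4, so ω_d = ωₙ√(1−ζ²) = √(ωₙ² − (ζωₙ)²) = √(80 − 4²) = √64 = 8 rad/s.

ω_d = 8 rad/s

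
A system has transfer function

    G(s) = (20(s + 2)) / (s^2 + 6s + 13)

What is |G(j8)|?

|G(j8)| ≈ 2.355

Substitute s = j8: numerator = 40 + j160, denominator = -51 + j48.
|G(j8)| = |40 + j160| / |-51 + j48| = 164.92 / 70.036 ≈ 2.355.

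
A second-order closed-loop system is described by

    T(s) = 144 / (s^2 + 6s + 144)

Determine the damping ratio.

Compare the denominator to the standard form s^2 + 2ζωₙs + ωₙ².
ωₙ² = 144, so ωₙ = 12 rad/s.
2ζωₙ = 6, so ζ = 6/(2·12) = 0.25.

ζ = 0.25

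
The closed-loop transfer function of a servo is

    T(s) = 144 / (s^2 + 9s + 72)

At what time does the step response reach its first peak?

Comparing s^2 + 9s + 72 to s^2 + 2ζωₙs + ωₙ²: ωₙ = √72 ≈ 8.485 rad/s and ζ = 9/(2·√72) ≈ 0.5303.
ζωₙ = 9/2 = 4.5, so ω_d = ωₙ√(1−ζ²) = √(ωₙ² − (ζωₙ)²) = √(72 − 4.5²) = √51.75 ≈ 7.194 rad/s.
t_p = π/ω_d = π/7.194 ≈ 0.4367 s.

t_p ≈ 0.4367 s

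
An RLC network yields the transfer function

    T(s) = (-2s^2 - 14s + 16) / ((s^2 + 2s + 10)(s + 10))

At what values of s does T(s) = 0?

Set the numerator to zero: -2s^2 - 14s + 16 = 0, i.e. -2·(s^2 + 7s - 8) = 0.
Factoring: (s - 1)(s + 8) = 0.

s = 1, -8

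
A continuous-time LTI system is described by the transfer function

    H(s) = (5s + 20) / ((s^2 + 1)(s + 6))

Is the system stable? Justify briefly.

The poles can be read from the denominator factors: s = j, -j, -6.
Since the simple pole(s) at s = j, -j lie on the jω-axis with none in the right half-plane, the system is marginally stable.

marginally stable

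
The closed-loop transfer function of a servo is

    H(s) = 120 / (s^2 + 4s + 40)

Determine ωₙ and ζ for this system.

Compare the denominator to the standard form s^2 + 2ζωₙs + ωₙ².
ωₙ² = 40, so ωₙ = √40 ≈ 6.325 rad/s.
2ζωₙ = 4, so ζ = 4/(2·√40) ≈ 0.3162.

ωₙ ≈ 6.325 rad/s, ζ ≈ 0.3162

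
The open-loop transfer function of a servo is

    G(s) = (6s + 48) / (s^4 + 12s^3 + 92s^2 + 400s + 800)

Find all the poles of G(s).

s = -2 + 6j, -2 - 6j, -4 + 2j, -4 - 2j

The poles are the roots of the denominator s^4 + 12s^3 + 92s^2 + 400s + 800 = 0.
No real roots exist; factor into two real quadratics: (s^2 + 4s + 40)(s^2 + 8s + 20) = 0.
Each quadratic gives a conjugate pair via the quadratic formula.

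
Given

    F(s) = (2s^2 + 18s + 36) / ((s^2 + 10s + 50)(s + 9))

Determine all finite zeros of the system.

Set the numerator to zero: 2s^2 + 18s + 36 = 0, i.e. 2·(s^2 + 9s + 18) = 0.
Factoring: (s + 6)(s + 3) = 0.

s = -6, -3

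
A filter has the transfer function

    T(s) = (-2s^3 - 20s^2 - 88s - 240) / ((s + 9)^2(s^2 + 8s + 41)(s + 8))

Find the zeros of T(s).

s = -6, -2 ± 4j

Set the numerator to zero: -2s^3 - 20s^2 - 88s - 240 = 0, i.e. -2·(s^3 + 10s^2 + 44s + 120) = 0.
Factoring: (s + 6)(s^2 + 4s + 20) = 0.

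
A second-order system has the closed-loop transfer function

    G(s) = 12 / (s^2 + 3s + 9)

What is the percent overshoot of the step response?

%OS ≈ 16.3%

Comparing s^2 + 3s + 9 to s^2 + 2ζωₙs + ωₙ²: ωₙ = 3 rad/s and ζ = 3/(2·3) = 0.5.
%OS = 100·exp(−πζ/√(1−ζ²)) = 100·exp(−π·0.5/√(1−0.5²)) ≈ 16.3%.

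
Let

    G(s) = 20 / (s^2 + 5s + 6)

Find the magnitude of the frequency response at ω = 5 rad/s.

Substitute s = j5: numerator = 20, denominator = -19 + j25.
|G(j5)| = |20| / |-19 + j25| = 20 / 31.401 ≈ 0.6369.

|G(j5)| ≈ 0.6369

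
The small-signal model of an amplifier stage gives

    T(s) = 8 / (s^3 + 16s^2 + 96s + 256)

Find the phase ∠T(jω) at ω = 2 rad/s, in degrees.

At s = j2: numerator = 8, denominator = 192 + j184.
∠T = ∠num − ∠den = 0° − (43.781°) = -43.78°.

∠T(j2) ≈ -43.78°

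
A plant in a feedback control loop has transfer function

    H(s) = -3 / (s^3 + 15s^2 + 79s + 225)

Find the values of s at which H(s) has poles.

s = -9, -3 + 4j, -3 - 4j

The poles are the roots of the denominator s^3 + 15s^2 + 79s + 225 = 0.
Trying s = -9: the polynomial evaluates to 0, so (s + 9) is a factor.
Dividing out leaves s^2 + 6s + 25 = 0.
The quadratic formula then gives s = -3 ± 4j.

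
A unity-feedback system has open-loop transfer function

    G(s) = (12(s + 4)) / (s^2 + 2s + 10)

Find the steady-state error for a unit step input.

G(s) has no poles at the origin.
This is a Type 0 system. Kp = lim_{s→0} G(s) = 48/10 = 24/5.
e_ss = 1/(1 + Kp) = 1/(1 + 24/5) = 5/29 ≈ 0.1724.

e_ss = 0.1724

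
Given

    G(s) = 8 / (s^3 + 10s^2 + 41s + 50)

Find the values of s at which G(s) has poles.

s = -4 ± 3j, -2

The poles are the roots of the denominator s^3 + 10s^2 + 41s + 50 = 0.
Trying s = -2: the polynomial evaluates to 0, so (s + 2) is a factor.
Dividing out leaves s^2 + 8s + 25 = 0.
The quadratic formula then gives s = -4 ± 3j.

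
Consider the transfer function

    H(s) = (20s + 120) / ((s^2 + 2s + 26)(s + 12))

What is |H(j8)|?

|H(j8)| ≈ 0.3363

Substitute s = j8: numerator = 120 + j160, denominator = -584 - j112.
|H(j8)| = |120 + j160| / |-584 - j112| = 200 / 594.64 ≈ 0.3363.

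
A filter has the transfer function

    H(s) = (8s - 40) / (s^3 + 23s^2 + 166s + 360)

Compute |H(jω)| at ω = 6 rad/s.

Substitute s = j6: numerator = -40 + j48, denominator = -468 + j780.
|H(j6)| = |-40 + j48| / |-468 + j780| = 62.482 / 909.63 ≈ 0.06869.

|H(j6)| ≈ 0.06869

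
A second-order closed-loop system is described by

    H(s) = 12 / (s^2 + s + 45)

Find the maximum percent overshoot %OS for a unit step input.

%OS ≈ 79.1%

Comparing s^2 + s + 45 to s^2 + 2ζωₙs + ωₙ²: ωₙ = √45 ≈ 6.708 rad/s and ζ = 1/(2·√45) ≈ 0.07454.
%OS = 100·exp(−πζ/√(1−ζ²)) = 100·exp(−π·0.07454/√(1−0.07454²)) ≈ 79.1%.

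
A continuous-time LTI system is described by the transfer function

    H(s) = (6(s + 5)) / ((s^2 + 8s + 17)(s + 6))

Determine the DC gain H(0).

H(0) = 5/17 ≈ 0.2941

At s = 0 each factor (s + a) contributes a and each (s^2 + bs + c) contributes c.
H(0) = 6·(5) / ((17) · (6)) = 30/102 = 5/17.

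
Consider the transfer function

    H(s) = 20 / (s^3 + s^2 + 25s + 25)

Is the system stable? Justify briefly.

The denominator s^3 + s^2 + 25s + 25 factors as (s^2 + 25)(s + 1), giving poles at s = ±5j, -1.
Since the simple pole(s) at s = ±5j lie on the jω-axis with none in the right half-plane, the system is marginally stable.

marginally stable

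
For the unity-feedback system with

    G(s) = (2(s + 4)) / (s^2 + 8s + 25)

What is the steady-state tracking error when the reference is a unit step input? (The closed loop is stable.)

e_ss = 0.7576

G(s) has no poles at the origin.
This is a Type 0 system. Kp = lim_{s→0} G(s) = 8/25.
e_ss = 1/(1 + Kp) = 1/(1 + 8/25) = 25/33 ≈ 0.7576.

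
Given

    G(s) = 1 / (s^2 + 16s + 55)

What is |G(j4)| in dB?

Substitute s = j4: numerator = 1, denominator = 39 + j64.
|G(j4)| = |1| / |39 + j64| = 1 / 74.947 ≈ 0.01334.
In decibels: 20·log₁₀(0.01334) ≈ -37.5 dB.

|G(j4)|_dB ≈ -37.5 dB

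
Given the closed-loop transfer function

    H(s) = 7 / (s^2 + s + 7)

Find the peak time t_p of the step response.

Comparing s^2 + s + 7 to s^2 + 2ζωₙs + ωₙ²: ωₙ = √7 ≈ 2.646 rad/s and ζ = 1/(2·√7) ≈ 0.1890.
ζωₙ = 1/2 = 0.5, so ω_d = ωₙ√(1−ζ²) = √(ωₙ² − (ζωₙ)²) = √(7 − 0.5²) = √6.75 ≈ 2.598 rad/s.
t_p = π/ω_d = π/2.598 ≈ 1.209 s.

t_p ≈ 1.209 s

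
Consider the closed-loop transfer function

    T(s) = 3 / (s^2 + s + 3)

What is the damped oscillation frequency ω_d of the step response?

Comparing s^2 + s + 3 to s^2 + 2ζωₙs + ωₙ²: ωₙ = √3 ≈ 1.732 rad/s and ζ = 1/(2·√3) ≈ 0.2887.
ζωₙ = 1/2 = 0.5, so ω_d = ωₙ√(1−ζ²) = √(ωₙ² − (ζωₙ)²) = √(3 − 0.5²) = √2.75 ≈ 1.658 rad/s.

ω_d ≈ 1.658 rad/s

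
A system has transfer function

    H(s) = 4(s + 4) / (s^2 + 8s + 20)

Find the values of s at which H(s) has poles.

s = -4 ± 2j

The poles are the roots of the denominator s^2 + 8s + 20 = 0.
Using the quadratic formula: s = (-8 ± √(-16))/2 = -4 ± 2j.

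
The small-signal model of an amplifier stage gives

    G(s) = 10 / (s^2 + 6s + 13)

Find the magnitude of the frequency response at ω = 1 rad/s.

|G(j1)| ≈ 0.7454

Substitute s = j1: numerator = 10, denominator = 12 + j6.
|G(j1)| = |10| / |12 + j6| = 10 / 13.416 ≈ 0.7454.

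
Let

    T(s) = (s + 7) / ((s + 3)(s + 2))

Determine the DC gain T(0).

At s = 0 each factor (s + a) contributes a and each (s^2 + bs + c) contributes c.
T(0) = 1·(7) / ((3) · (2)) = 7/6 = 7/6.

T(0) = 7/6 ≈ 1.167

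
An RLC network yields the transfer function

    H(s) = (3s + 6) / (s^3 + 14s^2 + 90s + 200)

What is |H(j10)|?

Substitute s = j10: numerator = 6 + j30, denominator = -1200 - j100.
|H(j10)| = |6 + j30| / |-1200 - j100| = 30.594 / 1204.2 ≈ 0.02541.

|H(j10)| ≈ 0.02541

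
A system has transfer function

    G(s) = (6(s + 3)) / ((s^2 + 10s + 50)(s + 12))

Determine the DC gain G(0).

At s = 0 each factor (s + a) contributes a and each (s^2 + bs + c) contributes c.
G(0) = 6·(3) / ((50) · (12)) = 18/600 = 3/100.

G(0) = 3/100 ≈ 0.03000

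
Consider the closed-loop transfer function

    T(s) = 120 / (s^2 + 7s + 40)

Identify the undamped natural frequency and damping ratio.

Compare the denominator to the standard form s^2 + 2ζωₙs + ωₙ².
ωₙ² = 40, so ωₙ = √40 ≈ 6.325 rad/s.
2ζωₙ = 7, so ζ = 7/(2·√40) ≈ 0.5534.
With ζ = 0.5534 the response is underdamped.

ωₙ ≈ 6.325 rad/s, ζ ≈ 0.5534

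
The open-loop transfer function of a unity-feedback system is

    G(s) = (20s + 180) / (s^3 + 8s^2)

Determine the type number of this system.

Type 2

Factor s from the denominator: s^3 + 8s^2 = s^2·(s + 8).
There are 2 poles at the origin, so the system is Type 2.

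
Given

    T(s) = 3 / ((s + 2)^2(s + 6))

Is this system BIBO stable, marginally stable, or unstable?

The poles can be read from the denominator factors: s = -2, -6, -2.
Since all poles lie strictly in the left half-plane, the system is stable.

stable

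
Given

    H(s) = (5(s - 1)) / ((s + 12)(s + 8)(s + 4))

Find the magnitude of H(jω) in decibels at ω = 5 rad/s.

|H(j5)|_dB ≈ -29.8 dB

Substitute s = j5: numerator = -5 + j25, denominator = -216 + j755.
|H(j5)| = |-5 + j25| / |-216 + j755| = 25.495 / 785.29 ≈ 0.03247.
In decibels: 20·log₁₀(0.03247) ≈ -29.8 dB.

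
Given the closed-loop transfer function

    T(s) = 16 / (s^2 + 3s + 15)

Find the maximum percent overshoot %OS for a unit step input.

%OS ≈ 26.7%

Comparing s^2 + 3s + 15 to s^2 + 2ζωₙs + ωₙ²: ωₙ = √15 ≈ 3.873 rad/s and ζ = 3/(2·√15) ≈ 0.3873.
%OS = 100·exp(−πζ/√(1−ζ²)) = 100·exp(−π·0.3873/√(1−0.3873²)) ≈ 26.7%.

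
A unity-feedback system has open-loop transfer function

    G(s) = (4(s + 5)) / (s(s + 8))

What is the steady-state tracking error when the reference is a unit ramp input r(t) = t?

G(s) has one pole at the origin.
This is a Type 1 system. Kv = lim_{s→0} s·G(s) = 20/8 = 5/2.
e_ss = 1/Kv = 1/(5/2) = 2/5 ≈ 0.4000.

e_ss = 0.4000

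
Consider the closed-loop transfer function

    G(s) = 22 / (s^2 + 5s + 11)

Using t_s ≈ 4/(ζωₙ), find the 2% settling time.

t_s ≈ 1.600 s

Comparing s^2 + 5s + 11 to s^2 + 2ζωₙs + ωₙ²: ωₙ = √11 ≈ 3.317 rad/s and ζ = 5/(2·√11) ≈ 0.7538.
ζωₙ = 5/2 = 2.5, so t_s ≈ 4/(ζωₙ) = 4/2.5 = 1.600 s.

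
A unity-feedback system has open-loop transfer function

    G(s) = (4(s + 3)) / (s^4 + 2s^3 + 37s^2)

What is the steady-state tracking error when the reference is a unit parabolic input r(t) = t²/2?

G(s) has 2 poles at the origin.
This is a Type 2 system. Ka = lim_{s→0} s^2·G(s) = 12/37.
e_ss = 1/Ka = 1/(12/37) = 37/12 ≈ 3.083.

e_ss = 3.083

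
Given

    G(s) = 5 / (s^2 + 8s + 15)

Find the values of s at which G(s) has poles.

The poles are the roots of the denominator s^2 + 8s + 15 = 0.
Factoring: (s + 3)(s + 5) = 0, so s = -3 and s = -5.

s = -3, -5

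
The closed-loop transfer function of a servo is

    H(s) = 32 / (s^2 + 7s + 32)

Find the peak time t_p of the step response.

t_p ≈ 0.7069 s

Comparing s^2 + 7s + 32 to s^2 + 2ζωₙs + ωₙ²: ωₙ = √32 ≈ 5.657 rad/s and ζ = 7/(2·√32) ≈ 0.6187.
ζωₙ = 7/2 = 3.5, so ω_d = ωₙ√(1−ζ²) = √(ωₙ² − (ζωₙ)²) = √(32 − 3.5²) = √19.75 ≈ 4.444 rad/s.
t_p = π/ω_d = π/4.444 ≈ 0.7069 s.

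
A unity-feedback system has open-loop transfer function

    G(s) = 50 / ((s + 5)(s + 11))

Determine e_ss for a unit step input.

G(s) has no poles at the origin.
This is a Type 0 system. Kp = lim_{s→0} G(s) = 50/55 = 10/11.
e_ss = 1/(1 + Kp) = 1/(1 + 10/11) = 11/21 ≈ 0.5238.

e_ss = 0.5238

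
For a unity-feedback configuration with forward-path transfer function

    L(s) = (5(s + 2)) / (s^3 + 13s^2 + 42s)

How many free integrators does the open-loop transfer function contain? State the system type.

Type 1

The denominator has 1 factor of s at the origin (free integrator), so this is a Type 1 system.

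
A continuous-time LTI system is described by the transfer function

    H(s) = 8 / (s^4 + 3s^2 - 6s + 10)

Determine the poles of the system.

The poles are the roots of the denominator s^4 + 3s^2 - 6s + 10 = 0.
No real roots exist; factor into two real quadratics: (s^2 - 2s + 2)(s^2 + 2s + 5) = 0.
Each quadratic gives a conjugate pair via the quadratic formula.

s = 1 + j, 1 - j, -1 + 2j, -1 - 2j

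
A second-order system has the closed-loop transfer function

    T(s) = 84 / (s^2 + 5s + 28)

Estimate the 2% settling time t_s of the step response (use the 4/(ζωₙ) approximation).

t_s ≈ 1.600 s

Comparing s^2 + 5s + 28 to s^2 + 2ζωₙs + ωₙ²: ωₙ = √28 ≈ 5.292 rad/s and ζ = 5/(2·√28) ≈ 0.4725.
ζωₙ = 5/2 = 2.5, so t_s ≈ 4/(ζωₙ) = 4/2.5 = 1.600 s.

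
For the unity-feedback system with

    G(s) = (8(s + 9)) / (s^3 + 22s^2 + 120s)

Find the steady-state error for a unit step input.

e_ss = 0

G(s) has one pole at the origin.
This is a Type 1 system; for a step input the steady-state error is zero.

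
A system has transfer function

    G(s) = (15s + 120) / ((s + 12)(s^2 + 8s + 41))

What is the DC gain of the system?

Set s = 0: G(0) = (120) / (492) = 10/41.

G(0) = 10/41 ≈ 0.2439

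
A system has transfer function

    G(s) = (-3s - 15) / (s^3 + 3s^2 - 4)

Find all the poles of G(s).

s = 1, -2, -2

The poles are the roots of the denominator s^3 + 3s^2 - 4 = 0.
Trying s = 1: the polynomial evaluates to 0, so (s - 1) is a factor.
Dividing out leaves s^2 + 4s + 4 = 0.
Factoring the quadratic: (s + 2)^2 = 0.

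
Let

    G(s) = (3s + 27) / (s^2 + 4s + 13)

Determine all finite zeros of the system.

s = -9

Set the numerator to zero: 3s + 27 = 0, i.e. 3·(s + 9) = 0.
So s = -9.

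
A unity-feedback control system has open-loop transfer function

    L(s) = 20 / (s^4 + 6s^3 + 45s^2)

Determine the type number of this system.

Type 2

The denominator has 2 factors of s at the origin (free integrators), so this is a Type 2 system.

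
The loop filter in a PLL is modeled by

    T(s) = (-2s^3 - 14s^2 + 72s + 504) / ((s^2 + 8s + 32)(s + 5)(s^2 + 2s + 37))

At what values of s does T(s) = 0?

Set the numerator to zero: -2s^3 - 14s^2 + 72s + 504 = 0, i.e. -2·(s^3 + 7s^2 - 36s - 252) = 0.
Factoring: (s - 6)(s + 6)(s + 7) = 0.

s = 6, -6, -7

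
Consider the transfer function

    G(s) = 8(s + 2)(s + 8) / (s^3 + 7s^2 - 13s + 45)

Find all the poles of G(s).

The poles are the roots of the denominator s^3 + 7s^2 - 13s + 45 = 0.
Trying s = -9: the polynomial evaluates to 0, so (s + 9) is a factor.
Dividing out leaves s^2 - 2s + 5 = 0.
The quadratic formula then gives s = 1 ± 2j.

s = 1 ± 2j, -9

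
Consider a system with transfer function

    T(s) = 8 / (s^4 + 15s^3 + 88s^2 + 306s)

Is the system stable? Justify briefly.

The denominator s^4 + 15s^3 + 88s^2 + 306s factors as s(s^2 + 6s + 34)(s + 9), giving poles at s = 0, -3 ± 5j, -9.
Since the simple pole(s) at s = 0 lie on the jω-axis with none in the right half-plane, the system is marginally stable.

marginally stable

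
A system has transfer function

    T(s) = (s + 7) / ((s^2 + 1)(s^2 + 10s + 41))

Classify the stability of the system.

marginally stable

The poles can be read from the denominator factors: s = ±j, -5 ± 4j.
Since the simple pole(s) at s = j, -j lie on the jω-axis with none in the right half-plane, the system is marginally stable.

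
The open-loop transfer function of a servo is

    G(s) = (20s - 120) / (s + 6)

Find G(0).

G(0) = -20

Set s = 0: G(0) = (-120) / (6) = -20.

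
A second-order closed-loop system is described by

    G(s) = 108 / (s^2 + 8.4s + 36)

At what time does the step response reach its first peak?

t_p ≈ 0.7332 s

Comparing s^2 + 8.4s + 36 to s^2 + 2ζωₙs + ωₙ²: ωₙ = 6 rad/s and ζ = 8.4/(2·6) = 0.7.
ζωₙ = 8.4/2 = 4.2, so ω_d = ωₙ√(1−ζ²) = √(ωₙ² − (ζωₙ)²) = √(36 − 4.2²) = √18.36 ≈ 4.285 rad/s.
t_p = π/ω_d = π/4.285 ≈ 0.7332 s.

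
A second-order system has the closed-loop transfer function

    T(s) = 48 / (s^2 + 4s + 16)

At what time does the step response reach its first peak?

Comparing s^2 + 4s + 16 to s^2 + 2ζωₙs + ωₙ²: ωₙ = 4 rad/s and ζ = 4/(2·4) = 0.5.
ζωₙ = 4/2 = 2, so ω_d = ωₙ√(1−ζ²) = √(ωₙ² − (ζωₙ)²) = √(16 − 2²) = √12 ≈ 3.464 rad/s.
t_p = π/ω_d = π/3.464 ≈ 0.9069 s.

t_p ≈ 0.9069 s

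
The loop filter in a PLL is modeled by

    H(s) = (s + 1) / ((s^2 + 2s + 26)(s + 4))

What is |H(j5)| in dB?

Substitute s = j5: numerator = 1 + j5, denominator = -46 + j45.
|H(j5)| = |1 + j5| / |-46 + j45| = 5.0990 / 64.351 ≈ 0.07924.
In decibels: 20·log₁₀(0.07924) ≈ -22.0 dB.

|H(j5)|_dB ≈ -22.0 dB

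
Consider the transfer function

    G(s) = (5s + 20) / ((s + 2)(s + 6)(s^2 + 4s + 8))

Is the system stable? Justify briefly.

The poles can be read from the denominator factors: s = -2, -6, -2 ± 2j.
Since all poles lie strictly in the left half-plane, the system is stable.

stable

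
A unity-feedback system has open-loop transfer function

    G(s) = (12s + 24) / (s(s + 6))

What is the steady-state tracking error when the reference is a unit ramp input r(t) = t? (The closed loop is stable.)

G(s) has one pole at the origin.
This is a Type 1 system. Kv = lim_{s→0} s·G(s) = 24/6 = 4.
e_ss = 1/Kv = 1/(4) = 1/4 ≈ 0.2500.

e_ss = 0.2500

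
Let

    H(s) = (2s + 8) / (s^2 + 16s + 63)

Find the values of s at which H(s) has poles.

s = -7, -9

The poles are the roots of the denominator s^2 + 16s + 63 = 0.
Factoring: (s + 7)(s + 9) = 0, so s = -7 and s = -9.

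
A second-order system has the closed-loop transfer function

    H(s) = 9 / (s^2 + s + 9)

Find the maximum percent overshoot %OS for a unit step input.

%OS ≈ 58.8%

Comparing s^2 + s + 9 to s^2 + 2ζωₙs + ωₙ²: ωₙ = 3 rad/s and ζ = 1/(2·3) ≈ 0.1667.
%OS = 100·exp(−πζ/√(1−ζ²)) = 100·exp(−π·0.1667/√(1−0.1667²)) ≈ 58.8%.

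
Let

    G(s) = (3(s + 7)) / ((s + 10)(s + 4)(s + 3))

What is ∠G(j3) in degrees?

At s = j3: numerator = 21 + j9, denominator = -33 + j219.
∠G = ∠num − ∠den = 23.199° − (98.569°) = -75.37°.

∠G(j3) ≈ -75.37°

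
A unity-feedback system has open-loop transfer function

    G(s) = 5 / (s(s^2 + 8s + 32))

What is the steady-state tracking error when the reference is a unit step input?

G(s) has one pole at the origin.
This is a Type 1 system; for a step input the steady-state error is zero.

e_ss = 0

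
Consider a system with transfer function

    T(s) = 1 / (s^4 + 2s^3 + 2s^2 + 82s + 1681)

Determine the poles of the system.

s = 4 ± 5j, -5 ± 4j

The poles are the roots of the denominator s^4 + 2s^3 + 2s^2 + 82s + 1681 = 0.
No real roots exist; factor into two real quadratics: (s^2 - 8s + 41)(s^2 + 10s + 41) = 0.
Each quadratic gives a conjugate pair via the quadratic formula.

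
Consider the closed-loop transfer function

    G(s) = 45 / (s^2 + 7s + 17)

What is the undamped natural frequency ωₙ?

Compare the denominator to the standard form s^2 + 2ζωₙs + ωₙ².
ωₙ² = 17, so ωₙ = √17 ≈ 4.123 rad/s.

ωₙ ≈ 4.123 rad/s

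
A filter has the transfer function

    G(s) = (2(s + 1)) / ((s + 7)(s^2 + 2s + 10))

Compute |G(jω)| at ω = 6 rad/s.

|G(j6)| ≈ 0.04608

Substitute s = j6: numerator = 2 + j12, denominator = -254 - j72.
|G(j6)| = |2 + j12| / |-254 - j72| = 12.166 / 264.01 ≈ 0.04608.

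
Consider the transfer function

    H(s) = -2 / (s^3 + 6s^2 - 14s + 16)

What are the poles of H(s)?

The poles are the roots of the denominator s^3 + 6s^2 - 14s + 16 = 0.
Trying s = -8: the polynomial evaluates to 0, so (s + 8) is a factor.
Dividing out leaves s^2 - 2s + 2 = 0.
The quadratic formula then gives s = 1 ± 1j.

s = 1 + j, 1 - j, -8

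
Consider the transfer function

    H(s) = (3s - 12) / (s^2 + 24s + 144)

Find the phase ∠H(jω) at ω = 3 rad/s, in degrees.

At s = j3: numerator = -12 + j9, denominator = 135 + j72.
∠H = ∠num − ∠den = 143.13° − (28.072°) = 115.1°.

∠H(j3) ≈ 115.1°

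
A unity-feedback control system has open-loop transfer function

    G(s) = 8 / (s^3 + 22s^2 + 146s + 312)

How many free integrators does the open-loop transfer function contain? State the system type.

Type 0

The denominator has no factor of s at the origin — no free integrator — so this is a Type 0 system.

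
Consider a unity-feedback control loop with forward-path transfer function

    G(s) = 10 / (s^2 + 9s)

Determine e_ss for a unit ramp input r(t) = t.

e_ss = 0.9000

G(s) has one pole at the origin.
This is a Type 1 system. Kv = lim_{s→0} s·G(s) = 10/9.
e_ss = 1/Kv = 1/(10/9) = 9/10 ≈ 0.9000.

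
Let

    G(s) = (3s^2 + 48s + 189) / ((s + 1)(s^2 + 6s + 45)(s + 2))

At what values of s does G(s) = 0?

Set the numerator to zero: 3s^2 + 48s + 189 = 0, i.e. 3·(s^2 + 16s + 63) = 0.
Factoring: (s + 9)(s + 7) = 0.

s = -9, -7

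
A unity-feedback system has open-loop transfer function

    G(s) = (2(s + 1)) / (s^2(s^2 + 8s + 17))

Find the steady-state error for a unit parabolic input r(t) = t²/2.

G(s) has 2 poles at the origin.
This is a Type 2 system. Ka = lim_{s→0} s^2·G(s) = 2/17.
e_ss = 1/Ka = 1/(2/17) = 17/2 ≈ 8.500.

e_ss = 8.500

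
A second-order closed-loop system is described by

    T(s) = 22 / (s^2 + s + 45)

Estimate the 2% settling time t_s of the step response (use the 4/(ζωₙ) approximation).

t_s ≈ 8 s

Comparing s^2 + s + 45 to s^2 + 2ζωₙs + ωₙ²: ωₙ = √45 ≈ 6.708 rad/s and ζ = 1/(2·√45) ≈ 0.07454.
ζωₙ = 1/2 = 0.5, so t_s ≈ 4/(ζωₙ) = 4/0.5 = 8 s.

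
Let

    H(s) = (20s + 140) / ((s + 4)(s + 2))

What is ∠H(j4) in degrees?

At s = j4: numerator = 140 + j80, denominator = -8 + j24.
∠H = ∠num − ∠den = 29.745° − (108.43°) = -78.69°.

∠H(j4) ≈ -78.69°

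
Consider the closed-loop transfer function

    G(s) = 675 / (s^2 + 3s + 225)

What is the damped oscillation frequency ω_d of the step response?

ω_d ≈ 14.92 rad/s

Comparing s^2 + 3s + 225 to s^2 + 2ζωₙs + ωₙ²: ωₙ = 15 rad/s and ζ = 3/(2·15) = 0.1.
ζωₙ = 3/2 = 1.5, so ω_d = ωₙ√(1−ζ²) = √(ωₙ² − (ζωₙ)²) = √(225 − 1.5²) = √222.75 ≈ 14.92 rad/s.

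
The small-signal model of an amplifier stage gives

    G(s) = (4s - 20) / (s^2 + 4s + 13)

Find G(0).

Set s = 0: G(0) = (-20) / (13) = -20/13.

G(0) = -20/13 ≈ -1.538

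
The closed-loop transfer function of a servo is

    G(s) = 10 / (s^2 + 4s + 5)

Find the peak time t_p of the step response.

t_p ≈ 3.142 s

Comparing s^2 + 4s + 5 to s^2 + 2ζωₙs + ωₙ²: ωₙ = √5 ≈ 2.236 rad/s and ζ = 4/(2·√5) ≈ 0.8944.
ζωₙ = 4/2 = 2, so ω_d = ωₙ√(1−ζ²) = √(ωₙ² − (ζωₙ)²) = √(5 − 2²) = √1 = 1 rad/s.
t_p = π/ω_d = π/1 ≈ 3.142 s.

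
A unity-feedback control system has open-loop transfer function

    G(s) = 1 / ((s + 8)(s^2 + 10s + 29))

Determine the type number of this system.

The denominator has no factor of s at the origin — no free integrator — so this is a Type 0 system.

Type 0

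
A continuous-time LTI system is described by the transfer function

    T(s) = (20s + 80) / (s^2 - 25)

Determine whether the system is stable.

unstable

The denominator s^2 - 25 factors as (s - 5)(s + 5), giving poles at s = 5, -5.
Since the pole(s) at s = 5 lie in the right half-plane, the system is unstable.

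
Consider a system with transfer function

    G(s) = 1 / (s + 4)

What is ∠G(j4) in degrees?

At s = j4: numerator = 1, denominator = 4 + j4.
∠G = ∠num − ∠den = 0° − (45°) = -45°.

∠G(j4) ≈ -45°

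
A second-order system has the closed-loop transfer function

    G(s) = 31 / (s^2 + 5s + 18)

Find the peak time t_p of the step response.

Comparing s^2 + 5s + 18 to s^2 + 2ζωₙs + ωₙ²: ωₙ = √18 ≈ 4.243 rad/s and ζ = 5/(2·√18) ≈ 0.5893.
ζωₙ = 5/2 = 2.5, so ω_d = ωₙ√(1−ζ²) = √(ωₙ² − (ζωₙ)²) = √(18 − 2.5²) = √11.75 ≈ 3.428 rad/s.
t_p = π/ω_d = π/3.428 ≈ 0.9165 s.

t_p ≈ 0.9165 s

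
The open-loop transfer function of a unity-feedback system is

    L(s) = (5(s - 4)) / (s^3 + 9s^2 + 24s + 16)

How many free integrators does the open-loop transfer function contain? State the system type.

Type 0

The denominator has no factor of s at the origin — no free integrator — so this is a Type 0 system.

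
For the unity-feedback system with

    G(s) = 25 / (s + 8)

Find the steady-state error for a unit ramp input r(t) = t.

e_ss = ∞

G(s) has no poles at the origin.
This is a Type 0 system; Kv = lim_{s→0} s·G(s) = 0, so the steady-state error for a ramp input is infinite.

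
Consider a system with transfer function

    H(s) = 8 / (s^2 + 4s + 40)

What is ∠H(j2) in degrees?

∠H(j2) ≈ -12.53°

At s = j2: numerator = 8, denominator = 36 + j8.
∠H = ∠num − ∠den = 0° − (12.529°) = -12.53°.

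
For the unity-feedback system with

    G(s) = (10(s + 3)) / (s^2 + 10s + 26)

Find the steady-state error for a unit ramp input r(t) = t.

e_ss = ∞

G(s) has no poles at the origin.
This is a Type 0 system; Kv = lim_{s→0} s·G(s) = 0, so the steady-state error for a ramp input is infinite.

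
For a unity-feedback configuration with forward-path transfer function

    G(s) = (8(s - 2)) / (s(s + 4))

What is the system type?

Type 1

The denominator has 1 factor of s at the origin (free integrator), so this is a Type 1 system.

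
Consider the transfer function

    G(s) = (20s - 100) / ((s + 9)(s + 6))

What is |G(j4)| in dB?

Substitute s = j4: numerator = -100 + j80, denominator = 38 + j60.
|G(j4)| = |-100 + j80| / |38 + j60| = 128.06 / 71.021 ≈ 1.803.
In decibels: 20·log₁₀(1.803) ≈ 5.12 dB.

|G(j4)|_dB ≈ 5.12 dB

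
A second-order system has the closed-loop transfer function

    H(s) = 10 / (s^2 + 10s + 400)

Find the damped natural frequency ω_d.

ω_d ≈ 19.36 rad/s

Comparing s^2 + 10s + 400 to s^2 + 2ζωₙs + ωₙ²: ωₙ = 20 rad/s and ζ = 10/(2·20) = 0.25.
ζωₙ = 10/2 = 5, so ω_d = ωₙ√(1−ζ²) = √(ωₙ² − (ζωₙ)²) = √(400 − 5²) = √375 ≈ 19.36 rad/s.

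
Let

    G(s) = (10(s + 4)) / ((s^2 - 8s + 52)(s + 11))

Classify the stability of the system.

unstable

The poles can be read from the denominator factors: s = 4 + 6j, 4 - 6j, -11.
Since the pole(s) at s = 4 + 6j, 4 - 6j lie in the right half-plane, the system is unstable.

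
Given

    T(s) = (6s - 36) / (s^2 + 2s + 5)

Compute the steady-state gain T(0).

Set s = 0: T(0) = (-36) / (5) = -36/5.

T(0) = -36/5 ≈ -7.200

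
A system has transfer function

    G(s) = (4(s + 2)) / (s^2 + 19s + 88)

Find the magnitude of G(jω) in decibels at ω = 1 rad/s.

Substitute s = j1: numerator = 8 + j4, denominator = 87 + j19.
|G(j1)| = |8 + j4| / |87 + j19| = 8.9443 / 89.051 ≈ 0.1004.
In decibels: 20·log₁₀(0.1004) ≈ -20.0 dB.

|G(j1)|_dB ≈ -20.0 dB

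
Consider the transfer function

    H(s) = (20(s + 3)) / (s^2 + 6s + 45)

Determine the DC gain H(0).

H(0) = 4/3 ≈ 1.333

Set s = 0: H(0) = (60) / (45) = 4/3.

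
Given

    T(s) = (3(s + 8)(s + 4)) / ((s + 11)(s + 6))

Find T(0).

At s = 0 each factor (s + a) contributes a and each (s^2 + bs + c) contributes c.
T(0) = 3·(8) · (4) / ((11) · (6)) = 96/66 = 16/11.

T(0) = 16/11 ≈ 1.455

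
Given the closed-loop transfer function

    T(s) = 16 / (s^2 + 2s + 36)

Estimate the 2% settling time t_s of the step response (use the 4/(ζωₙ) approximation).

t_s ≈ 4 s

Comparing s^2 + 2s + 36 to s^2 + 2ζωₙs + ωₙ²: ωₙ = 6 rad/s and ζ = 2/(2·6) ≈ 0.1667.
ζωₙ = 2/2 = 1, so t_s ≈ 4/(ζωₙ) = 4/1 = 4 s.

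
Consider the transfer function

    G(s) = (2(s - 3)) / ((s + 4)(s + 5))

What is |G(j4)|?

Substitute s = j4: numerator = -6 + j8, denominator = 4 + j36.
|G(j4)| = |-6 + j8| / |4 + j36| = 10 / 36.222 ≈ 0.2761.

|G(j4)| ≈ 0.2761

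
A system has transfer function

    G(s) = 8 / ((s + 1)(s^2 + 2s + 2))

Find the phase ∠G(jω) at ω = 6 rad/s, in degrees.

∠G(j6) ≈ 118.9°

At s = j6: numerator = 8, denominator = -106 - j192.
∠G = ∠num − ∠den = 0° − (-118.90°) = 118.9°.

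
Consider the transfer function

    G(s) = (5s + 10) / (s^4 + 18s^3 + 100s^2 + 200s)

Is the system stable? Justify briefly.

The denominator s^4 + 18s^3 + 100s^2 + 200s factors as s(s + 10)(s^2 + 8s + 20), giving poles at s = 0, -10, -4 + 2j, -4 - 2j.
Since the simple pole(s) at s = 0 lie on the jω-axis with none in the right half-plane, the system is marginally stable.

marginally stable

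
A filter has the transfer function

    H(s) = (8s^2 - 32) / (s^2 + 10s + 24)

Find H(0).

Set s = 0: H(0) = (-32) / (24) = -4/3.

H(0) = -4/3 ≈ -1.333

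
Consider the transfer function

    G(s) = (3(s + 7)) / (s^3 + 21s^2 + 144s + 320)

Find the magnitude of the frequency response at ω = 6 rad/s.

Substitute s = j6: numerator = 21 + j18, denominator = -436 + j648.
|G(j6)| = |21 + j18| / |-436 + j648| = 27.659 / 781.02 ≈ 0.03541.

|G(j6)| ≈ 0.03541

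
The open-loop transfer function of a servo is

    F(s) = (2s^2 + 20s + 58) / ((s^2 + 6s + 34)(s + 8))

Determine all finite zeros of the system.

s = -5 ± 2j

Set the numerator to zero: 2s^2 + 20s + 58 = 0, i.e. 2·(s^2 + 10s + 29) = 0.
Factoring: (s^2 + 10s + 29) = 0.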